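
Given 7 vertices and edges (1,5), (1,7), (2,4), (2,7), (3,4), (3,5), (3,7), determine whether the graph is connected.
No, it has 2 components: {1, 2, 3, 4, 5, 7}, {6}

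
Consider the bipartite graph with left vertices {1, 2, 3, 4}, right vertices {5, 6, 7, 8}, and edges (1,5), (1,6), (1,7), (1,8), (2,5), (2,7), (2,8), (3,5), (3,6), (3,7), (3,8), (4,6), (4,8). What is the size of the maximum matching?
4 (matching: (1,8), (2,7), (3,5), (4,6); upper bound min(|L|,|R|) = min(4,4) = 4)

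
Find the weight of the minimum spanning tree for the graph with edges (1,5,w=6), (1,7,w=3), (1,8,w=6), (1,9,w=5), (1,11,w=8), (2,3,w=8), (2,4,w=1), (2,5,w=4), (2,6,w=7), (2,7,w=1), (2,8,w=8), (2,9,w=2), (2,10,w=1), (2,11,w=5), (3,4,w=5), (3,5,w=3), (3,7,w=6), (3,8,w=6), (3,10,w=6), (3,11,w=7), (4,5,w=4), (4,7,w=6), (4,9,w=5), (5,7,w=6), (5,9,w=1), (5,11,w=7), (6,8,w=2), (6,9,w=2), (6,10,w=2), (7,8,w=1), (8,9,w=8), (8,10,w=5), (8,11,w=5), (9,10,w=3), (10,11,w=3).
18 (MST edges: (1,7,w=3), (2,4,w=1), (2,7,w=1), (2,9,w=2), (2,10,w=1), (3,5,w=3), (5,9,w=1), (6,8,w=2), (7,8,w=1), (10,11,w=3); sum of weights 3 + 1 + 1 + 2 + 1 + 3 + 1 + 2 + 1 + 3 = 18)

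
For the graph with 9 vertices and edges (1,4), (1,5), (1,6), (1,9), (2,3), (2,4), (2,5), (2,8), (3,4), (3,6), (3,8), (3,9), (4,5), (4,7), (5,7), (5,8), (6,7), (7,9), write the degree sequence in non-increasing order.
[5, 5, 5, 4, 4, 4, 3, 3, 3] (degrees: deg(1)=4, deg(2)=4, deg(3)=5, deg(4)=5, deg(5)=5, deg(6)=3, deg(7)=4, deg(8)=3, deg(9)=3)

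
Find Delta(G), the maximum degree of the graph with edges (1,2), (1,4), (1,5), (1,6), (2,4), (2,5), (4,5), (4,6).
4 (attained at vertices 1, 4)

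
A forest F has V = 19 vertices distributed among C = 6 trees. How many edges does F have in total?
13 (Each of the 6 component trees on V_i vertices has V_i - 1 edges; summing gives V - C = 19 - 6 = 13)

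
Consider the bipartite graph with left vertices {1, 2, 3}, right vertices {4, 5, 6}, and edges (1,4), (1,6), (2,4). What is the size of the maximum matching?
2 (matching: (1,6), (2,4); upper bound min(|L|,|R|) = min(3,3) = 3)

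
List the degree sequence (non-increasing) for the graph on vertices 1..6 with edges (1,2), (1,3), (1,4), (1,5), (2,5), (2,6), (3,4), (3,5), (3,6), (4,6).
[4, 4, 3, 3, 3, 3] (degrees: deg(1)=4, deg(2)=3, deg(3)=4, deg(4)=3, deg(5)=3, deg(6)=3)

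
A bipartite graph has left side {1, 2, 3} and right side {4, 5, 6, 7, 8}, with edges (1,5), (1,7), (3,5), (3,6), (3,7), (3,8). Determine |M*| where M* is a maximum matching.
2 (matching: (1,7), (3,8); upper bound min(|L|,|R|) = min(3,5) = 3)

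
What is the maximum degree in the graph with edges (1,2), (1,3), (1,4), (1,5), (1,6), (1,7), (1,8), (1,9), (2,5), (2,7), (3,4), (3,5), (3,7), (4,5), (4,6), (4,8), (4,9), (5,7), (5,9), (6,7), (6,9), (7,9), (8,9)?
8 (attained at vertex 1)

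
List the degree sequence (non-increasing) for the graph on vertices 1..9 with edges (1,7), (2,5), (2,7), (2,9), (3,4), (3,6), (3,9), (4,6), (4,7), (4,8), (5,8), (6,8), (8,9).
[4, 4, 3, 3, 3, 3, 3, 2, 1] (degrees: deg(1)=1, deg(2)=3, deg(3)=3, deg(4)=4, deg(5)=2, deg(6)=3, deg(7)=3, deg(8)=4, deg(9)=3)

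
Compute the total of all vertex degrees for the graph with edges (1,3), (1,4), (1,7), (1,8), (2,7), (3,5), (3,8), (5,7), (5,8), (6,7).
20 (handshake: sum of degrees = 2|E| = 2 x 10 = 20)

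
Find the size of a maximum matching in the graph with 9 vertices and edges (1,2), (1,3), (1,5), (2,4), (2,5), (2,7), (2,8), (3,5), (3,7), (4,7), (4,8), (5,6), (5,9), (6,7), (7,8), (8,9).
4 (matching: (2,4), (3,7), (5,6), (8,9); upper bound floor(n/2) = floor(9/2) = 4)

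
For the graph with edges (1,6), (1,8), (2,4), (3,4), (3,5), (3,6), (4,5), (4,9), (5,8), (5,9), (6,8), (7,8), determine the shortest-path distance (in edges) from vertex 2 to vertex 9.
2 (path: 2 -> 4 -> 9, 2 edges)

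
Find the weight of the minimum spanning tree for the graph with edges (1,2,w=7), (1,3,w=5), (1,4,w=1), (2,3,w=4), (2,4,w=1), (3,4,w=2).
4 (MST edges: (1,4,w=1), (2,4,w=1), (3,4,w=2); sum of weights 1 + 1 + 2 = 4)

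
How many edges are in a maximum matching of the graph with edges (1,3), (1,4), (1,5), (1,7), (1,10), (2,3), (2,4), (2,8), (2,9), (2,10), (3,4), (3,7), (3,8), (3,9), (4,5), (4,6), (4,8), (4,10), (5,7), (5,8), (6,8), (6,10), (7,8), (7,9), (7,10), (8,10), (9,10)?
5 (matching: (1,7), (2,9), (3,8), (4,5), (6,10); upper bound floor(n/2) = floor(10/2) = 5)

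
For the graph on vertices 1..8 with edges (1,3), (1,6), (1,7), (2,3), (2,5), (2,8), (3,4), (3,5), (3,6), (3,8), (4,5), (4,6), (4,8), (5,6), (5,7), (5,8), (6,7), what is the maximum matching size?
4 (matching: (1,7), (2,8), (3,5), (4,6); upper bound floor(n/2) = floor(8/2) = 4)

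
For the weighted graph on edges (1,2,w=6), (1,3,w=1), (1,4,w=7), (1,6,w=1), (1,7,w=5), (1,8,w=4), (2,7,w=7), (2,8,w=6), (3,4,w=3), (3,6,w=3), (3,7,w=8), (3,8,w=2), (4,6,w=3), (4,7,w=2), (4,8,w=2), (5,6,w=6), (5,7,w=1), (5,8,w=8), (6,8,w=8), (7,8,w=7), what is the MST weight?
15 (MST edges: (1,2,w=6), (1,3,w=1), (1,6,w=1), (3,8,w=2), (4,7,w=2), (4,8,w=2), (5,7,w=1); sum of weights 6 + 1 + 1 + 2 + 2 + 2 + 1 = 15)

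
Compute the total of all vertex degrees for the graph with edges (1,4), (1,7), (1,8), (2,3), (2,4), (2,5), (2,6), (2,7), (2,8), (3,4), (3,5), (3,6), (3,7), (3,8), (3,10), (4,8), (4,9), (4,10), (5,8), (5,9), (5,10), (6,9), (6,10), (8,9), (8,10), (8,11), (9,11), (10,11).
56 (handshake: sum of degrees = 2|E| = 2 x 28 = 56)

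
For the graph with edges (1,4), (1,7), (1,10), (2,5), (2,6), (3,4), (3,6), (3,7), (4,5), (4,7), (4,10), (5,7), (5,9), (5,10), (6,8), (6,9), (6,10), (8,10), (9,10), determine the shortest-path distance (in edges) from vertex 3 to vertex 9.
2 (path: 3 -> 6 -> 9, 2 edges)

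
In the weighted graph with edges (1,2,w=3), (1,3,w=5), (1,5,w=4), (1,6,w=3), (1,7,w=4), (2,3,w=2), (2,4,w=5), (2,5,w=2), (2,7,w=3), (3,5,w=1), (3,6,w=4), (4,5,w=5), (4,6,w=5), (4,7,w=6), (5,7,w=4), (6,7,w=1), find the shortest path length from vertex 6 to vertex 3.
4 (path: 6 -> 3; weights 4 = 4)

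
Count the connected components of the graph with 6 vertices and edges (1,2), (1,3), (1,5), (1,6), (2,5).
2 (components: {1, 2, 3, 5, 6}, {4})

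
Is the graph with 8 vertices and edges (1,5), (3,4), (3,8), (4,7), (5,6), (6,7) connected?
No, it has 2 components: {1, 3, 4, 5, 6, 7, 8}, {2}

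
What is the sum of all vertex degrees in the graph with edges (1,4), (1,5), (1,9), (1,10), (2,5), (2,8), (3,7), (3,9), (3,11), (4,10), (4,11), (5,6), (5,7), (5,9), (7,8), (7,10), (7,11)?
34 (handshake: sum of degrees = 2|E| = 2 x 17 = 34)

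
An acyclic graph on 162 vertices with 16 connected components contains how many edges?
146 (Each of the 16 component trees on V_i vertices has V_i - 1 edges; summing gives V - C = 162 - 16 = 146)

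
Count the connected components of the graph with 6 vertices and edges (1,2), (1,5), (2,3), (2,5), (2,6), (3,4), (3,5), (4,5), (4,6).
1 (components: {1, 2, 3, 4, 5, 6})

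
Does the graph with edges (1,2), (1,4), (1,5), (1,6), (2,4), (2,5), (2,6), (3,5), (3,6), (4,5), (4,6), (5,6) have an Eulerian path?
Yes (the graph is connected and exactly 2 vertices have odd degree: {5, 6}; any Eulerian path must start and end at those)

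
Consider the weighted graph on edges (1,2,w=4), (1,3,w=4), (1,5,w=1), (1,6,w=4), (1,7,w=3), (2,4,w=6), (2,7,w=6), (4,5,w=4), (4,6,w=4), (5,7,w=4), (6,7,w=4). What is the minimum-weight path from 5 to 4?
4 (path: 5 -> 4; weights 4 = 4)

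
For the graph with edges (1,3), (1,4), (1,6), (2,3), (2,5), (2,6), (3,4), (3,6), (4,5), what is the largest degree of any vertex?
4 (attained at vertex 3)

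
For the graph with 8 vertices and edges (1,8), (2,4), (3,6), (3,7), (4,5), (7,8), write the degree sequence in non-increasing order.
[2, 2, 2, 2, 1, 1, 1, 1] (degrees: deg(1)=1, deg(2)=1, deg(3)=2, deg(4)=2, deg(5)=1, deg(6)=1, deg(7)=2, deg(8)=2)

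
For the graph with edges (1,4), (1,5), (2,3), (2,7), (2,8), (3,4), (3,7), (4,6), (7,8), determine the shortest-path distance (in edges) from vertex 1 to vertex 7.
3 (path: 1 -> 4 -> 3 -> 7, 3 edges)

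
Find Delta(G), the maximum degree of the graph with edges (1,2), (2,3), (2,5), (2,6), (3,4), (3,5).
4 (attained at vertex 2)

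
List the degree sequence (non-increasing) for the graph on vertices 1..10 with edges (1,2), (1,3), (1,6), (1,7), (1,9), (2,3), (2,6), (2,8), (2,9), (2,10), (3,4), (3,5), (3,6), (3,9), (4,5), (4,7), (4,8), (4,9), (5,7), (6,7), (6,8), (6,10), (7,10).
[6, 6, 6, 5, 5, 5, 4, 3, 3, 3] (degrees: deg(1)=5, deg(2)=6, deg(3)=6, deg(4)=5, deg(5)=3, deg(6)=6, deg(7)=5, deg(8)=3, deg(9)=4, deg(10)=3)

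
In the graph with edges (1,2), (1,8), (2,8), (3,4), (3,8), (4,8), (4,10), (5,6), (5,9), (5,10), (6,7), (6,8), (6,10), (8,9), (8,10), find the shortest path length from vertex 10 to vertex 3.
2 (path: 10 -> 8 -> 3, 2 edges)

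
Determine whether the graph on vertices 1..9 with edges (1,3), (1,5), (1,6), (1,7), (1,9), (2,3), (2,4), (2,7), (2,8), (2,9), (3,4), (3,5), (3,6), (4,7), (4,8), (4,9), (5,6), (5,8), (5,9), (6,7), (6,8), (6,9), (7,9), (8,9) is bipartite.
No (odd cycle of length 3: 7 -> 1 -> 9 -> 7)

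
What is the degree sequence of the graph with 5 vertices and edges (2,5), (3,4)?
[1, 1, 1, 1, 0] (degrees: deg(1)=0, deg(2)=1, deg(3)=1, deg(4)=1, deg(5)=1)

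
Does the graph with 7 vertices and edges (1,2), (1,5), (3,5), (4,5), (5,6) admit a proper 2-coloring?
Yes. Partition: {1, 3, 4, 6, 7}, {2, 5}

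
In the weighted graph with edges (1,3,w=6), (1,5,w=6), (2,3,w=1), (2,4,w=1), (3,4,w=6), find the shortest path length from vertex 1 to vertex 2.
7 (path: 1 -> 3 -> 2; weights 6 + 1 = 7)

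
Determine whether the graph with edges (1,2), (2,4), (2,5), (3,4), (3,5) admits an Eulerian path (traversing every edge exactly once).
Yes (the graph is connected and exactly 2 vertices have odd degree: {1, 2}; any Eulerian path must start and end at those)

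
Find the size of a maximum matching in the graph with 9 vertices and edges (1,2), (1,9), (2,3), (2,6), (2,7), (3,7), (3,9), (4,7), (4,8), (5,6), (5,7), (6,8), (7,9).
4 (matching: (2,3), (4,8), (5,6), (7,9); upper bound floor(n/2) = floor(9/2) = 4)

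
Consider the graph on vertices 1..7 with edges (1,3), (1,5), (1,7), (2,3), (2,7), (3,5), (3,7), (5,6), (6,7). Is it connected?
No, it has 2 components: {1, 2, 3, 5, 6, 7}, {4}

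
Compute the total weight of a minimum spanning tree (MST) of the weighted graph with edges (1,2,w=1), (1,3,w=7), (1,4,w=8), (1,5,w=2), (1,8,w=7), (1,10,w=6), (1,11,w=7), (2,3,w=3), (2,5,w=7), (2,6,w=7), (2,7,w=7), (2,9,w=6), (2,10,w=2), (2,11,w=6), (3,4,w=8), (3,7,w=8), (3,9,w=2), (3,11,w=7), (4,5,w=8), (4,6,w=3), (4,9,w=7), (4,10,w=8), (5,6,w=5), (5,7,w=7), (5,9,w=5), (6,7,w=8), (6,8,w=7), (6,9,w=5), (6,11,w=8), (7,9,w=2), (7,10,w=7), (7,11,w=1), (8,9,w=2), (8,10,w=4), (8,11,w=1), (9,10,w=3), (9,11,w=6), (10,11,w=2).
21 (MST edges: (1,2,w=1), (1,5,w=2), (2,10,w=2), (3,9,w=2), (4,6,w=3), (5,6,w=5), (7,9,w=2), (7,11,w=1), (8,11,w=1), (10,11,w=2); sum of weights 1 + 2 + 2 + 2 + 3 + 5 + 2 + 1 + 1 + 2 = 21)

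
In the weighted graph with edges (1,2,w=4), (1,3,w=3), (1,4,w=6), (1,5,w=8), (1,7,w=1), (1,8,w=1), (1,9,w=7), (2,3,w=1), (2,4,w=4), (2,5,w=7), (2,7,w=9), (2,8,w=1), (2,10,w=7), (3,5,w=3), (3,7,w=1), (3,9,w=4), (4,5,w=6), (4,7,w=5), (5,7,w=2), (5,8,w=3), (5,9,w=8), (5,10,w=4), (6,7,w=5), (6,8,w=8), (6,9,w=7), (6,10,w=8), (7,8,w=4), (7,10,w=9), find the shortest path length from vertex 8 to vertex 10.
7 (path: 8 -> 5 -> 10; weights 3 + 4 = 7)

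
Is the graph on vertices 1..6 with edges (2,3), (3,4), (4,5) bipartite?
Yes. Partition: {1, 2, 4, 6}, {3, 5}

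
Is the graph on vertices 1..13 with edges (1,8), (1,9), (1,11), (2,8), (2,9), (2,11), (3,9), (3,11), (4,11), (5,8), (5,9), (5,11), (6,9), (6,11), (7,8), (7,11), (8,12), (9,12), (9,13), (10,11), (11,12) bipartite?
Yes. Partition: {1, 2, 3, 4, 5, 6, 7, 10, 12, 13}, {8, 9, 11}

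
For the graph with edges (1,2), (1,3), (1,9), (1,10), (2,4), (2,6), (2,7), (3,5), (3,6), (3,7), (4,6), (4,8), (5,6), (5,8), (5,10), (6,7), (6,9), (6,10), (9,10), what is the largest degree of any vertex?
7 (attained at vertex 6)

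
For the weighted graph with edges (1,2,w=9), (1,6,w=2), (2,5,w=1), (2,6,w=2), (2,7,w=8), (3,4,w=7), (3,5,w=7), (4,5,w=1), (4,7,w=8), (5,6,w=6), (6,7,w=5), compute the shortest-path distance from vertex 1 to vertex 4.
6 (path: 1 -> 6 -> 2 -> 5 -> 4; weights 2 + 2 + 1 + 1 = 6)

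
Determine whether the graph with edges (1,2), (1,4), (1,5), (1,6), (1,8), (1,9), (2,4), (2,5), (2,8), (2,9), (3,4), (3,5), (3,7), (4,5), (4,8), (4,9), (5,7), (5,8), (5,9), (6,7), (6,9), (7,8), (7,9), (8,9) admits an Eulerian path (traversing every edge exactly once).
No (6 vertices have odd degree: {2, 3, 5, 6, 7, 9}; Eulerian path requires 0 or 2)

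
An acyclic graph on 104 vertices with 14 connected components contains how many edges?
90 (Each of the 14 component trees on V_i vertices has V_i - 1 edges; summing gives V - C = 104 - 14 = 90)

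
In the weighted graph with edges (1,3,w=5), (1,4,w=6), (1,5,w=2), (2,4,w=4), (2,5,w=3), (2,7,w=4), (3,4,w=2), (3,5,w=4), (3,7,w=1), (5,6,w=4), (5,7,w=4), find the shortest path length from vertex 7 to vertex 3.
1 (path: 7 -> 3; weights 1 = 1)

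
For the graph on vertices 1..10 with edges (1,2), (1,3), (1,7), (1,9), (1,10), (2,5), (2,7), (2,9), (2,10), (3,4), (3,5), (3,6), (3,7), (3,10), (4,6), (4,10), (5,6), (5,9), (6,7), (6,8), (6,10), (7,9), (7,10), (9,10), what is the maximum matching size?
5 (matching: (1,10), (2,5), (3,4), (6,8), (7,9); upper bound floor(n/2) = floor(10/2) = 5)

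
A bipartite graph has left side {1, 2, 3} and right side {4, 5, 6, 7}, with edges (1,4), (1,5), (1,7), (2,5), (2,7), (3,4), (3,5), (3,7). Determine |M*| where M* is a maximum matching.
3 (matching: (1,7), (2,5), (3,4); upper bound min(|L|,|R|) = min(3,4) = 3)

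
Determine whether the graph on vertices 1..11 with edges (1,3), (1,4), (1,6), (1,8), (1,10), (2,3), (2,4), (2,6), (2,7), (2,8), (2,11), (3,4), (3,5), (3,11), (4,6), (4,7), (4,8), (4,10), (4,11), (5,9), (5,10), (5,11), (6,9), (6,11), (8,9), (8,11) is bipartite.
No (odd cycle of length 3: 4 -> 1 -> 6 -> 4)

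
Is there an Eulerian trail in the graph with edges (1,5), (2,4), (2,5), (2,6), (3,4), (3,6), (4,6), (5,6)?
No (4 vertices have odd degree: {1, 2, 4, 5}; Eulerian path requires 0 or 2)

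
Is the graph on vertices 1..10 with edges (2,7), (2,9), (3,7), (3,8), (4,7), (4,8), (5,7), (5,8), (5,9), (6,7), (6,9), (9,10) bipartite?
Yes. Partition: {1, 2, 3, 4, 5, 6, 10}, {7, 8, 9}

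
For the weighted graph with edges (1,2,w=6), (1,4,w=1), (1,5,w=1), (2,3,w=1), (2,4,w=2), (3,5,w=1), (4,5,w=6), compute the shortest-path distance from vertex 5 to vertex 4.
2 (path: 5 -> 1 -> 4; weights 1 + 1 = 2)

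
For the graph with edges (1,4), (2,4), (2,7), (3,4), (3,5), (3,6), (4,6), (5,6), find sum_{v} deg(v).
16 (handshake: sum of degrees = 2|E| = 2 x 8 = 16)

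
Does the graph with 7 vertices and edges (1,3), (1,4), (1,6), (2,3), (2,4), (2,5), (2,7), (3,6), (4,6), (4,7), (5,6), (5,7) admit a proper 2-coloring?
No (odd cycle of length 3: 6 -> 1 -> 3 -> 6)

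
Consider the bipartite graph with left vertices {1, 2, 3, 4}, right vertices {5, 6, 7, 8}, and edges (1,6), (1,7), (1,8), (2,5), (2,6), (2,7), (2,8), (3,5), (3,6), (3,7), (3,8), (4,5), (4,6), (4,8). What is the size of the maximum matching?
4 (matching: (1,8), (2,7), (3,6), (4,5); upper bound min(|L|,|R|) = min(4,4) = 4)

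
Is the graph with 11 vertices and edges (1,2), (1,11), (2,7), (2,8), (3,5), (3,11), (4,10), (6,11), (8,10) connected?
No, it has 2 components: {1, 2, 3, 4, 5, 6, 7, 8, 10, 11}, {9}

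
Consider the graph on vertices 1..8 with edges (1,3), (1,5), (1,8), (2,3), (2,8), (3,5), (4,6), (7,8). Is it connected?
No, it has 2 components: {1, 2, 3, 5, 7, 8}, {4, 6}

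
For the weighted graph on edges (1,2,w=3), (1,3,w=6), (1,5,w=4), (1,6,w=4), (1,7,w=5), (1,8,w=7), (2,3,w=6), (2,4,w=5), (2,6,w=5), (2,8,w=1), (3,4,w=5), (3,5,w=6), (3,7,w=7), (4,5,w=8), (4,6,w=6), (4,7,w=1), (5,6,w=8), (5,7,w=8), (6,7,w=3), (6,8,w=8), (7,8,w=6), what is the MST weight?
21 (MST edges: (1,2,w=3), (1,5,w=4), (1,6,w=4), (2,8,w=1), (3,4,w=5), (4,7,w=1), (6,7,w=3); sum of weights 3 + 4 + 4 + 1 + 5 + 1 + 3 = 21)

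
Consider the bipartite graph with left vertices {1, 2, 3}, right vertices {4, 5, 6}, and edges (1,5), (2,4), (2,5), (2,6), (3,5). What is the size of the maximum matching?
2 (matching: (1,5), (2,6); upper bound min(|L|,|R|) = min(3,3) = 3)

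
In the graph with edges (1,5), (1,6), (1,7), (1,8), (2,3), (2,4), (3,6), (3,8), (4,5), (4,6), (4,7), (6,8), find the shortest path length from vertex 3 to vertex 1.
2 (path: 3 -> 6 -> 1, 2 edges)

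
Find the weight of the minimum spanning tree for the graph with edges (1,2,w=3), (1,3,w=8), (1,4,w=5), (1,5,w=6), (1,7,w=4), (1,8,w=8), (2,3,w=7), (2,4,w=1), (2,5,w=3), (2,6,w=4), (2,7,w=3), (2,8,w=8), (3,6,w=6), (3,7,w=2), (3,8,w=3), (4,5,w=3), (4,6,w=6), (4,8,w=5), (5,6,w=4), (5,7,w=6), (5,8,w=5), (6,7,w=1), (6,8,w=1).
14 (MST edges: (1,2,w=3), (2,4,w=1), (2,5,w=3), (2,7,w=3), (3,7,w=2), (6,7,w=1), (6,8,w=1); sum of weights 3 + 1 + 3 + 3 + 2 + 1 + 1 = 14)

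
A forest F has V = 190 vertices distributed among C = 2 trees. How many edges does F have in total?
188 (Each of the 2 component trees on V_i vertices has V_i - 1 edges; summing gives V - C = 190 - 2 = 188)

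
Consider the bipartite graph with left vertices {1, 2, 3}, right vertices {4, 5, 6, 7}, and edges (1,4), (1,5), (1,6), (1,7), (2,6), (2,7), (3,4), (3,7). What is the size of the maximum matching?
3 (matching: (1,5), (2,6), (3,7); upper bound min(|L|,|R|) = min(3,4) = 3)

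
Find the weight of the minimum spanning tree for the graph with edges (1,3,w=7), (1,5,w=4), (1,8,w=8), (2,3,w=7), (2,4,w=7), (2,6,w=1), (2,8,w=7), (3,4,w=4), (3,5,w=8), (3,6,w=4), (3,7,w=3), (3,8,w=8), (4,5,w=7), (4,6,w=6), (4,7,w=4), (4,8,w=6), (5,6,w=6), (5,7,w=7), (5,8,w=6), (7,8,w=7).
28 (MST edges: (1,5,w=4), (2,6,w=1), (3,4,w=4), (3,6,w=4), (3,7,w=3), (4,8,w=6), (5,6,w=6); sum of weights 4 + 1 + 4 + 4 + 3 + 6 + 6 = 28)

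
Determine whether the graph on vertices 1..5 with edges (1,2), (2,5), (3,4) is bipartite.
Yes. Partition: {1, 3, 5}, {2, 4}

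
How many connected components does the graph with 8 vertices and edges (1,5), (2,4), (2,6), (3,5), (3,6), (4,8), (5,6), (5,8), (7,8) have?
1 (components: {1, 2, 3, 4, 5, 6, 7, 8})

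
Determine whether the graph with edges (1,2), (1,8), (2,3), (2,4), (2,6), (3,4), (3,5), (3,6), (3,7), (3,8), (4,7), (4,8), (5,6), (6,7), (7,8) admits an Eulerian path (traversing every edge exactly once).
Yes — and in fact it has an Eulerian circuit (the graph is connected and all 8 vertices have even degree)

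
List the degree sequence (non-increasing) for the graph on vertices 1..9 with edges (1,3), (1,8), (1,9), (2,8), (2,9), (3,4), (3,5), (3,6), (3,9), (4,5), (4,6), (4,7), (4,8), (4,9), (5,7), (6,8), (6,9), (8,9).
[6, 6, 5, 5, 4, 3, 3, 2, 2] (degrees: deg(1)=3, deg(2)=2, deg(3)=5, deg(4)=6, deg(5)=3, deg(6)=4, deg(7)=2, deg(8)=5, deg(9)=6)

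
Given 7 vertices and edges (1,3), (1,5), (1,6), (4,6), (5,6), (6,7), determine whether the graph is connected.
No, it has 2 components: {1, 3, 4, 5, 6, 7}, {2}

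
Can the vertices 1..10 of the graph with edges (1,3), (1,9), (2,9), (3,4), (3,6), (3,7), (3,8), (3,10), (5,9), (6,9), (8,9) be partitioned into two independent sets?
Yes. Partition: {1, 2, 4, 5, 6, 7, 8, 10}, {3, 9}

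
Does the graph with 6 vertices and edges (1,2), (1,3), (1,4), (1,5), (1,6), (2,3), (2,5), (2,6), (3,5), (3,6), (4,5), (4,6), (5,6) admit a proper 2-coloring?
No (odd cycle of length 3: 2 -> 1 -> 6 -> 2)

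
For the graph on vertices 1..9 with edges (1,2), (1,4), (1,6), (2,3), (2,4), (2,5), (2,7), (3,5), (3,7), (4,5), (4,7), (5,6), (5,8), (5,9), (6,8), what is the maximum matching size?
4 (matching: (1,4), (3,7), (5,9), (6,8); upper bound floor(n/2) = floor(9/2) = 4)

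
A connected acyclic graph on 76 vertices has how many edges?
75 (A tree on V vertices has V - 1 edges, so 76 - 1 = 75)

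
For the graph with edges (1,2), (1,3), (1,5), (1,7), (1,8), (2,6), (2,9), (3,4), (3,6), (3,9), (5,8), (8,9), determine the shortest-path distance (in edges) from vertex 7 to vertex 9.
3 (path: 7 -> 1 -> 3 -> 9, 3 edges)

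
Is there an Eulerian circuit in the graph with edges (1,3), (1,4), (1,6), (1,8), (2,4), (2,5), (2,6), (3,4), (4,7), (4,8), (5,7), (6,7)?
No (4 vertices have odd degree: {2, 4, 6, 7}; Eulerian circuit requires 0)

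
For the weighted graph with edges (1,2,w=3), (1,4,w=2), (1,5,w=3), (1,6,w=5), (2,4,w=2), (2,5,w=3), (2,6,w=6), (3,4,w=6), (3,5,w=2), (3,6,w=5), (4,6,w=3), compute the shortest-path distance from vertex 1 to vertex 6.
5 (path: 1 -> 6; weights 5 = 5)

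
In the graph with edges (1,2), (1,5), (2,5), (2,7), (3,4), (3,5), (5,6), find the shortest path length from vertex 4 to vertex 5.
2 (path: 4 -> 3 -> 5, 2 edges)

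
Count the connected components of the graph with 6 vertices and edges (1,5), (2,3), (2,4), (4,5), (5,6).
1 (components: {1, 2, 3, 4, 5, 6})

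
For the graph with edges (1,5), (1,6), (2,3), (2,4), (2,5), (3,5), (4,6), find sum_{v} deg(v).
14 (handshake: sum of degrees = 2|E| = 2 x 7 = 14)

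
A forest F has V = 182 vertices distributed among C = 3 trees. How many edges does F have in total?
179 (Each of the 3 component trees on V_i vertices has V_i - 1 edges; summing gives V - C = 182 - 3 = 179)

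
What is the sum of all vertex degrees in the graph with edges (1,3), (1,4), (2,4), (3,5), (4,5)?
10 (handshake: sum of degrees = 2|E| = 2 x 5 = 10)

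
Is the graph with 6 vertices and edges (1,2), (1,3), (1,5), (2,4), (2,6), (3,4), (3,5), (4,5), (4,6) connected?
Yes (BFS from 1 visits [1, 2, 3, 5, 4, 6] — all 6 vertices reached)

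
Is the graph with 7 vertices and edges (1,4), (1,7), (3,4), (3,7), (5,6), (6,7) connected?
No, it has 2 components: {1, 3, 4, 5, 6, 7}, {2}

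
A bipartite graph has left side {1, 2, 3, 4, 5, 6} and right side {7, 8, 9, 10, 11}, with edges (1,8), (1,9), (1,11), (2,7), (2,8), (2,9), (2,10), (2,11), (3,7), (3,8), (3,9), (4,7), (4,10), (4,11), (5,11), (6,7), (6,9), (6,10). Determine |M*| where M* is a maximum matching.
5 (matching: (1,11), (2,10), (3,8), (4,7), (6,9); upper bound min(|L|,|R|) = min(6,5) = 5)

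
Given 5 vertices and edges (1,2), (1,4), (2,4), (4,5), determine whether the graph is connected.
No, it has 2 components: {1, 2, 4, 5}, {3}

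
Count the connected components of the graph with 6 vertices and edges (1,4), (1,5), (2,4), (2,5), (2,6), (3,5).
1 (components: {1, 2, 3, 4, 5, 6})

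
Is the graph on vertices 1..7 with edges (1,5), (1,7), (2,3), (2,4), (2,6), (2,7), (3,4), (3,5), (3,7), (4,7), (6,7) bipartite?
No (odd cycle of length 5: 3 -> 5 -> 1 -> 7 -> 2 -> 3)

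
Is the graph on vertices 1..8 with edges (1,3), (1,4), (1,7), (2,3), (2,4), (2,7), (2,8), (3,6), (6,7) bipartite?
Yes. Partition: {1, 2, 5, 6}, {3, 4, 7, 8}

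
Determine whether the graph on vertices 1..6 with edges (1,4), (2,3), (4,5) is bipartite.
Yes. Partition: {1, 2, 5, 6}, {3, 4}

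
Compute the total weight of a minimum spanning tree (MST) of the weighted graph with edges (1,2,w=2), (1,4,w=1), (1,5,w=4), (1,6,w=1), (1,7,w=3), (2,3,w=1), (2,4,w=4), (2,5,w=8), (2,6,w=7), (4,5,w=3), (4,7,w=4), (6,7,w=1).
9 (MST edges: (1,2,w=2), (1,4,w=1), (1,6,w=1), (2,3,w=1), (4,5,w=3), (6,7,w=1); sum of weights 2 + 1 + 1 + 1 + 3 + 1 = 9)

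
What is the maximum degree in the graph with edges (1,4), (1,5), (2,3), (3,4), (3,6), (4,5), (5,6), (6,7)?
3 (attained at vertices 3, 4, 5, 6)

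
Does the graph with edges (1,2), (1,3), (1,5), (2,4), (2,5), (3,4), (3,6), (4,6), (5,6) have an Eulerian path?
No (6 vertices have odd degree: {1, 2, 3, 4, 5, 6}; Eulerian path requires 0 or 2)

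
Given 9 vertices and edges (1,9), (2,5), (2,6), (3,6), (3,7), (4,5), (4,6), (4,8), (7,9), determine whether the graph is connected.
Yes (BFS from 1 visits [1, 9, 7, 3, 6, 2, 4, 5, 8] — all 9 vertices reached)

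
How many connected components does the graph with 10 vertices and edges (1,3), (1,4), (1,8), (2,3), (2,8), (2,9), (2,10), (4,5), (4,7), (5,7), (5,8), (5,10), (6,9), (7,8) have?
1 (components: {1, 2, 3, 4, 5, 6, 7, 8, 9, 10})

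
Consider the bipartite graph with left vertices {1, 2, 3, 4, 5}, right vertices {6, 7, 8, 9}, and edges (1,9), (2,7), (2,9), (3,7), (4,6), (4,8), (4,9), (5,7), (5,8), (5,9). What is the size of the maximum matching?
4 (matching: (1,9), (2,7), (4,6), (5,8); upper bound min(|L|,|R|) = min(5,4) = 4)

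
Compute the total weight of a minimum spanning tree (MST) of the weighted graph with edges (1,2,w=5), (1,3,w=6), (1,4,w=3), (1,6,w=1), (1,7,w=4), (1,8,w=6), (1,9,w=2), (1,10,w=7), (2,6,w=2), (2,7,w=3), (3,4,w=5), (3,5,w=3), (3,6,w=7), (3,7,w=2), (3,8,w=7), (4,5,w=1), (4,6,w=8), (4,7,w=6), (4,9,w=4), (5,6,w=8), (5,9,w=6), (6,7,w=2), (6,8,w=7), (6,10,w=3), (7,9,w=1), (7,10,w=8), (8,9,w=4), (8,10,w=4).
19 (MST edges: (1,4,w=3), (1,6,w=1), (1,9,w=2), (2,6,w=2), (3,7,w=2), (4,5,w=1), (6,10,w=3), (7,9,w=1), (8,9,w=4); sum of weights 3 + 1 + 2 + 2 + 2 + 1 + 3 + 1 + 4 = 19)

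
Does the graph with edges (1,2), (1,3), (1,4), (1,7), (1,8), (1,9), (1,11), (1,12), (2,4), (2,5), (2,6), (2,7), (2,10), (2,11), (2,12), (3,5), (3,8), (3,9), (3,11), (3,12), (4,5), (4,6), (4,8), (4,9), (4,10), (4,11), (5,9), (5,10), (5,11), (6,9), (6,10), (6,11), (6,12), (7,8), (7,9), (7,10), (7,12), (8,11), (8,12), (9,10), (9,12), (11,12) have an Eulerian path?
Yes — and in fact it has an Eulerian circuit (the graph is connected and all 12 vertices have even degree)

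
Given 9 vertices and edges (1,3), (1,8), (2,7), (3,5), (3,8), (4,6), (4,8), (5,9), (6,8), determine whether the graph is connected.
No, it has 2 components: {1, 3, 4, 5, 6, 8, 9}, {2, 7}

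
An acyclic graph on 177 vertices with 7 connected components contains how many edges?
170 (Each of the 7 component trees on V_i vertices has V_i - 1 edges; summing gives V - C = 177 - 7 = 170)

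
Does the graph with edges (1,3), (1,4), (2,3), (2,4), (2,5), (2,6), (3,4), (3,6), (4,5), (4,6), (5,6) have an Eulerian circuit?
No (2 vertices have odd degree: {4, 5}; Eulerian circuit requires 0)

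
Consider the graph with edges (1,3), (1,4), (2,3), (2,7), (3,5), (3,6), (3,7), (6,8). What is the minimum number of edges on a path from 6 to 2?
2 (path: 6 -> 3 -> 2, 2 edges)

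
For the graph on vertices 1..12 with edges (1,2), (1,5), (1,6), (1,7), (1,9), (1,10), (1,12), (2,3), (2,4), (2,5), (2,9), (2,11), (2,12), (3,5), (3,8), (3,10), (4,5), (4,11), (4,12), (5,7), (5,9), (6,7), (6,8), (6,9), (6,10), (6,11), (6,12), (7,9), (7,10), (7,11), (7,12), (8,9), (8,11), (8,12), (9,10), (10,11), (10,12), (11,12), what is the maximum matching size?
6 (matching: (1,5), (2,4), (3,10), (6,12), (7,11), (8,9); upper bound floor(n/2) = floor(12/2) = 6)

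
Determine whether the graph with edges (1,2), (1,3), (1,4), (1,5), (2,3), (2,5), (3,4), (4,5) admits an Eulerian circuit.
No (4 vertices have odd degree: {2, 3, 4, 5}; Eulerian circuit requires 0)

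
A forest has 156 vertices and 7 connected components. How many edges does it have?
149 (Each of the 7 component trees on V_i vertices has V_i - 1 edges; summing gives V - C = 156 - 7 = 149)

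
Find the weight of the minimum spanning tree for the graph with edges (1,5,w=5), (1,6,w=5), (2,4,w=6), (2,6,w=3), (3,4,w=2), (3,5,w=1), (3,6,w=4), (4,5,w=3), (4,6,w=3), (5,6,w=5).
14 (MST edges: (1,6,w=5), (2,6,w=3), (3,4,w=2), (3,5,w=1), (4,6,w=3); sum of weights 5 + 3 + 2 + 1 + 3 = 14)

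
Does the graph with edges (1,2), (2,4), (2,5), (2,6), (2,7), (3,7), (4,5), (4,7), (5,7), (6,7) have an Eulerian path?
No (6 vertices have odd degree: {1, 2, 3, 4, 5, 7}; Eulerian path requires 0 or 2)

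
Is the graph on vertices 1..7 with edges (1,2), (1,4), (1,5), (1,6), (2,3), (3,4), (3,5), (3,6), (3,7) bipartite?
Yes. Partition: {1, 3}, {2, 4, 5, 6, 7}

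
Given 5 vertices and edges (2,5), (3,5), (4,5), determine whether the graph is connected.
No, it has 2 components: {1}, {2, 3, 4, 5}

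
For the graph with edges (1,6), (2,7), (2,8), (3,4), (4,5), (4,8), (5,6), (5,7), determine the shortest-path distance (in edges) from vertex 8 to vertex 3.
2 (path: 8 -> 4 -> 3, 2 edges)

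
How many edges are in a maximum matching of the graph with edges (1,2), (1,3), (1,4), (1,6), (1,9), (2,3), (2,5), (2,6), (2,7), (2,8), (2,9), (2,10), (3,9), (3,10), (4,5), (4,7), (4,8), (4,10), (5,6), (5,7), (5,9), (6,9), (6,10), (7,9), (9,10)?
5 (matching: (1,6), (2,10), (3,9), (4,8), (5,7); upper bound floor(n/2) = floor(10/2) = 5)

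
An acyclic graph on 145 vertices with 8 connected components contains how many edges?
137 (Each of the 8 component trees on V_i vertices has V_i - 1 edges; summing gives V - C = 145 - 8 = 137)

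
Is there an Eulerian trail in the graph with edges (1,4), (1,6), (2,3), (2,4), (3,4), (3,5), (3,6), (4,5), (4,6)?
Yes (the graph is connected and exactly 2 vertices have odd degree: {4, 6}; any Eulerian path must start and end at those)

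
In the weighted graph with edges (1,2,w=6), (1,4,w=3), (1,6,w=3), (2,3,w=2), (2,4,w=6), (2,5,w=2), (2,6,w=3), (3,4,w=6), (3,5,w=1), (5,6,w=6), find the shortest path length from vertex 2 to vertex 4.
6 (path: 2 -> 4; weights 6 = 6)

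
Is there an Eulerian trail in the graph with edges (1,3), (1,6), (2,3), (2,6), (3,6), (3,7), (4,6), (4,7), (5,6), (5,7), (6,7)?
Yes — and in fact it has an Eulerian circuit (the graph is connected and all 7 vertices have even degree)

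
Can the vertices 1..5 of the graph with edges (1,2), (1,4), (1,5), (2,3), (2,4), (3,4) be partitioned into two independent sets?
No (odd cycle of length 3: 4 -> 1 -> 2 -> 4)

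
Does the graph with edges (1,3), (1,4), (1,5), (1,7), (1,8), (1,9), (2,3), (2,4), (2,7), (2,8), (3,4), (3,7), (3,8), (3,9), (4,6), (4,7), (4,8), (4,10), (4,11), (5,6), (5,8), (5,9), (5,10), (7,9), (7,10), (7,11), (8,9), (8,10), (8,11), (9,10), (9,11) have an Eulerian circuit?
No (4 vertices have odd degree: {5, 7, 9, 10}; Eulerian circuit requires 0)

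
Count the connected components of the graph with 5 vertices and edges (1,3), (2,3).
3 (components: {1, 2, 3}, {4}, {5})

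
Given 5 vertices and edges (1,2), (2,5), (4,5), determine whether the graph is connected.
No, it has 2 components: {1, 2, 4, 5}, {3}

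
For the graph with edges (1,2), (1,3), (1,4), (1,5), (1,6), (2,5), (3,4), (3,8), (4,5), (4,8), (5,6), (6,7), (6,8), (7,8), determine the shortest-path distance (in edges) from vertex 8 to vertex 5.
2 (path: 8 -> 6 -> 5, 2 edges)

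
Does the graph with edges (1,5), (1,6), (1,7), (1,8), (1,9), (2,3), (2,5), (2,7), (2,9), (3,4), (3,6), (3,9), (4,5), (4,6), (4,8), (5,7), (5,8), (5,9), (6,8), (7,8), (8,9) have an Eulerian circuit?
No (2 vertices have odd degree: {1, 9}; Eulerian circuit requires 0)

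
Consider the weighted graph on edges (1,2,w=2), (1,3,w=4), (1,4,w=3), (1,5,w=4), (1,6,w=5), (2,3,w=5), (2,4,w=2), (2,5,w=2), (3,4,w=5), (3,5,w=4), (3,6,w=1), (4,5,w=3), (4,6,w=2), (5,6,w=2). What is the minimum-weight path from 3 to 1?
4 (path: 3 -> 1; weights 4 = 4)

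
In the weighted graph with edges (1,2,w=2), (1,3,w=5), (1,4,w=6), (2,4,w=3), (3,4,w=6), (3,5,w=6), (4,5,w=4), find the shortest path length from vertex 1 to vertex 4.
5 (path: 1 -> 2 -> 4; weights 2 + 3 = 5)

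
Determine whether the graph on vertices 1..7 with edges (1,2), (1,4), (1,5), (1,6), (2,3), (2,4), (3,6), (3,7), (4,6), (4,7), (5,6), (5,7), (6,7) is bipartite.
No (odd cycle of length 3: 5 -> 1 -> 6 -> 5)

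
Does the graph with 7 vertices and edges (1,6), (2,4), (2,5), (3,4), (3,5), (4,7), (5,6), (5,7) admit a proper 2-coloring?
Yes. Partition: {1, 4, 5}, {2, 3, 6, 7}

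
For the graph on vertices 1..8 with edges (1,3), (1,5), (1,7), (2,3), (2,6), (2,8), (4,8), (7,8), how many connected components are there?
1 (components: {1, 2, 3, 4, 5, 6, 7, 8})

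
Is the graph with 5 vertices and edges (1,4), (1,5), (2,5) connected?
No, it has 2 components: {1, 2, 4, 5}, {3}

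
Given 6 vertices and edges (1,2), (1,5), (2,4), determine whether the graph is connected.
No, it has 3 components: {1, 2, 4, 5}, {3}, {6}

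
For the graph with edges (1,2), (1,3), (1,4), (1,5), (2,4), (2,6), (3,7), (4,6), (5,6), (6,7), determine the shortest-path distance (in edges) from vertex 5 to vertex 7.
2 (path: 5 -> 6 -> 7, 2 edges)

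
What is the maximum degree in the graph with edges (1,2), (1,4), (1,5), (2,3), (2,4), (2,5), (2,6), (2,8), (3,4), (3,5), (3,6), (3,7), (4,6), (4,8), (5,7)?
6 (attained at vertex 2)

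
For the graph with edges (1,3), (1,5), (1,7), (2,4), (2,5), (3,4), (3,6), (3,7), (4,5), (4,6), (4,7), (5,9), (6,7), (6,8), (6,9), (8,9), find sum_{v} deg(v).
32 (handshake: sum of degrees = 2|E| = 2 x 16 = 32)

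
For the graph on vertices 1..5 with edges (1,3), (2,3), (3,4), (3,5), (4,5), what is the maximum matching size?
2 (matching: (1,3), (4,5); upper bound floor(n/2) = floor(5/2) = 2)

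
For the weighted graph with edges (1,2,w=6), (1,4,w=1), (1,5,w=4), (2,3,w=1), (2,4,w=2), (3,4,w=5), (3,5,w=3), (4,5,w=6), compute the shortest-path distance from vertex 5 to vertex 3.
3 (path: 5 -> 3; weights 3 = 3)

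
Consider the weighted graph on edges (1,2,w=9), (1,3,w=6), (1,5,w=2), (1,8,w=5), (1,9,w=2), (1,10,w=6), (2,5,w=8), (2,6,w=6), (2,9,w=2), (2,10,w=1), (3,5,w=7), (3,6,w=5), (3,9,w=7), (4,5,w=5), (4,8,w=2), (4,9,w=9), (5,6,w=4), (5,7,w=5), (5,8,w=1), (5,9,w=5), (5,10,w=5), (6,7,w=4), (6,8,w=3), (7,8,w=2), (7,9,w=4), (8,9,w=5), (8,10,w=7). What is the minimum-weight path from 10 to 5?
5 (path: 10 -> 5; weights 5 = 5)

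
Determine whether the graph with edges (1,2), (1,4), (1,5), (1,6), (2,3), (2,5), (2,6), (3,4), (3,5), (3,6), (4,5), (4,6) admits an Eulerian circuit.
Yes (the graph is connected and all 6 vertices have even degree)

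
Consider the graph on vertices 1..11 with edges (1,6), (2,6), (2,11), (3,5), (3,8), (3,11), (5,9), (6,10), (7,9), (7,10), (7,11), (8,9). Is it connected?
No, it has 2 components: {1, 2, 3, 5, 6, 7, 8, 9, 10, 11}, {4}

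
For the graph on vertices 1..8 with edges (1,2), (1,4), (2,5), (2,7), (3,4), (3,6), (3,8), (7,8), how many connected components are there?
1 (components: {1, 2, 3, 4, 5, 6, 7, 8})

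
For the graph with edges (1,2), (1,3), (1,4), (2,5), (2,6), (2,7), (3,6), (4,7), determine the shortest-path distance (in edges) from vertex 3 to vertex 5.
3 (path: 3 -> 1 -> 2 -> 5, 3 edges)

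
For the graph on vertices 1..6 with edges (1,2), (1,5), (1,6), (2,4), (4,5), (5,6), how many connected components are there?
2 (components: {1, 2, 4, 5, 6}, {3})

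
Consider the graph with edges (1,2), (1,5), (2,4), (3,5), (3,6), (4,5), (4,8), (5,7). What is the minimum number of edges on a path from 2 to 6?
4 (path: 2 -> 4 -> 5 -> 3 -> 6, 4 edges)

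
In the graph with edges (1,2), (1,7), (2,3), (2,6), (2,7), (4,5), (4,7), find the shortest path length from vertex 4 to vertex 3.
3 (path: 4 -> 7 -> 2 -> 3, 3 edges)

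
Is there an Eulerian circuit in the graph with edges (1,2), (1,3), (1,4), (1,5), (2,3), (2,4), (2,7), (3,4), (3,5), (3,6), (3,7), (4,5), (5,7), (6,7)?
Yes (the graph is connected and all 7 vertices have even degree)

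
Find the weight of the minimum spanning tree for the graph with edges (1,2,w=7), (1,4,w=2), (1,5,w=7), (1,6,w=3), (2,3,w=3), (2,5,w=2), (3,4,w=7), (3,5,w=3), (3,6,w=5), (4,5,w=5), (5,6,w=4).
14 (MST edges: (1,4,w=2), (1,6,w=3), (2,3,w=3), (2,5,w=2), (5,6,w=4); sum of weights 2 + 3 + 3 + 2 + 4 = 14)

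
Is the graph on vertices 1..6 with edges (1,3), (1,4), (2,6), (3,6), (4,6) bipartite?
Yes. Partition: {1, 5, 6}, {2, 3, 4}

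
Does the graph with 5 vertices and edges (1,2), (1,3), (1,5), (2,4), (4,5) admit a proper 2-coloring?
Yes. Partition: {1, 4}, {2, 3, 5}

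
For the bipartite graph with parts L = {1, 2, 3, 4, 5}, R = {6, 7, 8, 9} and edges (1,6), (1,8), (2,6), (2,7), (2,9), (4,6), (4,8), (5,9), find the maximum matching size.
4 (matching: (1,8), (2,7), (4,6), (5,9); upper bound min(|L|,|R|) = min(5,4) = 4)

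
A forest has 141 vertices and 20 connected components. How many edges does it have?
121 (Each of the 20 component trees on V_i vertices has V_i - 1 edges; summing gives V - C = 141 - 20 = 121)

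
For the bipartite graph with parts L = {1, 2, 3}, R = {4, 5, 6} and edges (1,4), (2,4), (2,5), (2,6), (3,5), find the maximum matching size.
3 (matching: (1,4), (2,6), (3,5); upper bound min(|L|,|R|) = min(3,3) = 3)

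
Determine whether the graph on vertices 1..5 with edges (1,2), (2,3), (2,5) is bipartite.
Yes. Partition: {1, 3, 4, 5}, {2}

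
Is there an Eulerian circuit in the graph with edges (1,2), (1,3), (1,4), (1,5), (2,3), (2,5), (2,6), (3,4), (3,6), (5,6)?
No (2 vertices have odd degree: {5, 6}; Eulerian circuit requires 0)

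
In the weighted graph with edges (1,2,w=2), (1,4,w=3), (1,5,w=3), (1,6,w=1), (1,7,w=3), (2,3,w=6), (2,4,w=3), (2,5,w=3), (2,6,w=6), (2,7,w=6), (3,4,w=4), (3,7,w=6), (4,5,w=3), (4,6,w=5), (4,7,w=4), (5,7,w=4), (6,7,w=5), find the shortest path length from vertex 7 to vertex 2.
5 (path: 7 -> 1 -> 2; weights 3 + 2 = 5)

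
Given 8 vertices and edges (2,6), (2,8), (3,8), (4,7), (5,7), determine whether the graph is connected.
No, it has 3 components: {1}, {2, 3, 6, 8}, {4, 5, 7}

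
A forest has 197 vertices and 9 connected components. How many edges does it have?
188 (Each of the 9 component trees on V_i vertices has V_i - 1 edges; summing gives V - C = 197 - 9 = 188)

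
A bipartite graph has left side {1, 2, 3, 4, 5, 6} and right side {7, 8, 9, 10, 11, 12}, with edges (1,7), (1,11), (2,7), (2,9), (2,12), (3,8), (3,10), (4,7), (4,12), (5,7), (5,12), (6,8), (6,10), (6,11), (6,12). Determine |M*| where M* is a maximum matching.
6 (matching: (1,11), (2,9), (3,10), (4,12), (5,7), (6,8); upper bound min(|L|,|R|) = min(6,6) = 6)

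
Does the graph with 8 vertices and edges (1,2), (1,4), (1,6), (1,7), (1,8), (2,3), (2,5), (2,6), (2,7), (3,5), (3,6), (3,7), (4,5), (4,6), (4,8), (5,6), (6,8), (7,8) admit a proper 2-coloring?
No (odd cycle of length 3: 4 -> 1 -> 6 -> 4)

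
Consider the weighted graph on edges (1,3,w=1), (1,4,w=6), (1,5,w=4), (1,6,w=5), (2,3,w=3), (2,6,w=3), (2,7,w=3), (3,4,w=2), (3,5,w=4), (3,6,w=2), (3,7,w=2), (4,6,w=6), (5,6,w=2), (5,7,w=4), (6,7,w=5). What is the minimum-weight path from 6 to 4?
4 (path: 6 -> 3 -> 4; weights 2 + 2 = 4)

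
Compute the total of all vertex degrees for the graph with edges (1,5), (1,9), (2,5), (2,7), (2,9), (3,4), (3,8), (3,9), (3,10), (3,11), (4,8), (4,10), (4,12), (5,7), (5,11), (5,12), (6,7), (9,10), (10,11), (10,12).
40 (handshake: sum of degrees = 2|E| = 2 x 20 = 40)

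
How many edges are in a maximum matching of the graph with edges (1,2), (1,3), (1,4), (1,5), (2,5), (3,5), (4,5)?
2 (matching: (1,4), (3,5); upper bound floor(n/2) = floor(5/2) = 2)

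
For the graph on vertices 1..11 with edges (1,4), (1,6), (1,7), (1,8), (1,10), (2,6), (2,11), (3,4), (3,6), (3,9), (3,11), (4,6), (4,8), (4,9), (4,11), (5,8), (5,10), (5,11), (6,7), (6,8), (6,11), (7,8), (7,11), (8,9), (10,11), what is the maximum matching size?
5 (matching: (1,10), (3,9), (4,11), (5,8), (6,7); upper bound floor(n/2) = floor(11/2) = 5)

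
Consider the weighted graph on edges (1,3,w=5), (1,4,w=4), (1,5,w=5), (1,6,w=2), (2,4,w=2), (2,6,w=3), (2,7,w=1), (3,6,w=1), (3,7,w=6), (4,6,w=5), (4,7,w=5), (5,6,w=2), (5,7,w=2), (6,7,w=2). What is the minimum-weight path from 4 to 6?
5 (path: 4 -> 6; weights 5 = 5)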